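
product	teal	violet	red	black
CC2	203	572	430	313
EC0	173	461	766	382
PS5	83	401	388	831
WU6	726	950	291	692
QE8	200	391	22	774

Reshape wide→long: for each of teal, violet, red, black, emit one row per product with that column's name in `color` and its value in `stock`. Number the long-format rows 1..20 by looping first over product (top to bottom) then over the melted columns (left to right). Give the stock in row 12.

831

20 rows total (5 × 4). Row 12: index ⌊(12-1)/4⌋ = 2 into product → PS5; (12-1) mod 4 = 3 into the melted columns → black.
So row 12 is (PS5, black, 831); stock = 831.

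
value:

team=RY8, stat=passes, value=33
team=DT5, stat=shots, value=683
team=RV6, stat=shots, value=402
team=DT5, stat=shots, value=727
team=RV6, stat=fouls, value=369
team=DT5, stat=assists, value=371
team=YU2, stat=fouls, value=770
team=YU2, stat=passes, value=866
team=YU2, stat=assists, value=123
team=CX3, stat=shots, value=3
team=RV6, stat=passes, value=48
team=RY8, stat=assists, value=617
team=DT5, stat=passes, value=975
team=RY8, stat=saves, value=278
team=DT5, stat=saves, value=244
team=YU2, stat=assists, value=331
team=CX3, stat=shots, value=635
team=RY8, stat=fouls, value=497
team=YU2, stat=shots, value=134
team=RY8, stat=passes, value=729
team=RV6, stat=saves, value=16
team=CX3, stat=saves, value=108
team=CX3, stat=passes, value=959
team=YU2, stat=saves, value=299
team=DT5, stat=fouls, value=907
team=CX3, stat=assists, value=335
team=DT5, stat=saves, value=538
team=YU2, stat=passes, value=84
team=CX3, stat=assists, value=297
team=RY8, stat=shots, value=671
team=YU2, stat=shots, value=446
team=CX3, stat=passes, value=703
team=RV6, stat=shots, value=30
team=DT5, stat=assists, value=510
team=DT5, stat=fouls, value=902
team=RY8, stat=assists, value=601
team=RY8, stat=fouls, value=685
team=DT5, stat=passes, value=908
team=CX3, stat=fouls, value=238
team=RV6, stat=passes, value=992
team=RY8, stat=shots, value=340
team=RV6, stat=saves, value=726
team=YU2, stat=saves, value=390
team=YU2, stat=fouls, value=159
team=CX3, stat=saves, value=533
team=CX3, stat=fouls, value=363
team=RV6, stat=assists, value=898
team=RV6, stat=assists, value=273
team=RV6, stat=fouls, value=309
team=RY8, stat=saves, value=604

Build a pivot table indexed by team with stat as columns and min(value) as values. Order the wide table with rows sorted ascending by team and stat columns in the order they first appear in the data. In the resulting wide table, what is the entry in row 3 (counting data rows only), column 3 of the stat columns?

309

With rows sorted ascending by team, row 3 is team=RV6. stat columns in first-appearance order: passes, shots, fouls, assists, saves; column 3 is fouls.
Long rows with team=RV6, stat=fouls: min(369, 309) = 309.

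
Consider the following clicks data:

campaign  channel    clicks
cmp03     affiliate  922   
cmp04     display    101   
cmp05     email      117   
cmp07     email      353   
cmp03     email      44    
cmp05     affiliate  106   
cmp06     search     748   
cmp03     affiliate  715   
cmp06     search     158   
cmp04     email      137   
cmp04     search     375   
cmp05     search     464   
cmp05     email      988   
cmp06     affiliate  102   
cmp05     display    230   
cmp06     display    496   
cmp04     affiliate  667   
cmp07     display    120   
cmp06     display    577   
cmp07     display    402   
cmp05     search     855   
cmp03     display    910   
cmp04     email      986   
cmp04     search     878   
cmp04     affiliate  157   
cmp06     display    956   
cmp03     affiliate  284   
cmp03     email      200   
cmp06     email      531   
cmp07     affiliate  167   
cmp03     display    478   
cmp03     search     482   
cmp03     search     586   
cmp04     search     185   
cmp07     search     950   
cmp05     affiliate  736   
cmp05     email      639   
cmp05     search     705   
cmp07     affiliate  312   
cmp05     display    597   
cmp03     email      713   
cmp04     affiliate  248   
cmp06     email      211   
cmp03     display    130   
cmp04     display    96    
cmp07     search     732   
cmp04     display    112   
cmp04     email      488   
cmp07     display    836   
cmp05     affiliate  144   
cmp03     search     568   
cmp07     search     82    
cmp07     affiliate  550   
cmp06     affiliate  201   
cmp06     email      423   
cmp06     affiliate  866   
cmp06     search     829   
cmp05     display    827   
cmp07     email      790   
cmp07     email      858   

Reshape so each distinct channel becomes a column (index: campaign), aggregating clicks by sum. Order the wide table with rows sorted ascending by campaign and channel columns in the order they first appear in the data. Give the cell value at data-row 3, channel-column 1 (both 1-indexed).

With rows sorted ascending by campaign, row 3 is campaign=cmp05. channel columns in first-appearance order: affiliate, display, email, search; column 1 is affiliate.
Long rows with campaign=cmp05, channel=affiliate: 106 + 736 + 144 = 986.

986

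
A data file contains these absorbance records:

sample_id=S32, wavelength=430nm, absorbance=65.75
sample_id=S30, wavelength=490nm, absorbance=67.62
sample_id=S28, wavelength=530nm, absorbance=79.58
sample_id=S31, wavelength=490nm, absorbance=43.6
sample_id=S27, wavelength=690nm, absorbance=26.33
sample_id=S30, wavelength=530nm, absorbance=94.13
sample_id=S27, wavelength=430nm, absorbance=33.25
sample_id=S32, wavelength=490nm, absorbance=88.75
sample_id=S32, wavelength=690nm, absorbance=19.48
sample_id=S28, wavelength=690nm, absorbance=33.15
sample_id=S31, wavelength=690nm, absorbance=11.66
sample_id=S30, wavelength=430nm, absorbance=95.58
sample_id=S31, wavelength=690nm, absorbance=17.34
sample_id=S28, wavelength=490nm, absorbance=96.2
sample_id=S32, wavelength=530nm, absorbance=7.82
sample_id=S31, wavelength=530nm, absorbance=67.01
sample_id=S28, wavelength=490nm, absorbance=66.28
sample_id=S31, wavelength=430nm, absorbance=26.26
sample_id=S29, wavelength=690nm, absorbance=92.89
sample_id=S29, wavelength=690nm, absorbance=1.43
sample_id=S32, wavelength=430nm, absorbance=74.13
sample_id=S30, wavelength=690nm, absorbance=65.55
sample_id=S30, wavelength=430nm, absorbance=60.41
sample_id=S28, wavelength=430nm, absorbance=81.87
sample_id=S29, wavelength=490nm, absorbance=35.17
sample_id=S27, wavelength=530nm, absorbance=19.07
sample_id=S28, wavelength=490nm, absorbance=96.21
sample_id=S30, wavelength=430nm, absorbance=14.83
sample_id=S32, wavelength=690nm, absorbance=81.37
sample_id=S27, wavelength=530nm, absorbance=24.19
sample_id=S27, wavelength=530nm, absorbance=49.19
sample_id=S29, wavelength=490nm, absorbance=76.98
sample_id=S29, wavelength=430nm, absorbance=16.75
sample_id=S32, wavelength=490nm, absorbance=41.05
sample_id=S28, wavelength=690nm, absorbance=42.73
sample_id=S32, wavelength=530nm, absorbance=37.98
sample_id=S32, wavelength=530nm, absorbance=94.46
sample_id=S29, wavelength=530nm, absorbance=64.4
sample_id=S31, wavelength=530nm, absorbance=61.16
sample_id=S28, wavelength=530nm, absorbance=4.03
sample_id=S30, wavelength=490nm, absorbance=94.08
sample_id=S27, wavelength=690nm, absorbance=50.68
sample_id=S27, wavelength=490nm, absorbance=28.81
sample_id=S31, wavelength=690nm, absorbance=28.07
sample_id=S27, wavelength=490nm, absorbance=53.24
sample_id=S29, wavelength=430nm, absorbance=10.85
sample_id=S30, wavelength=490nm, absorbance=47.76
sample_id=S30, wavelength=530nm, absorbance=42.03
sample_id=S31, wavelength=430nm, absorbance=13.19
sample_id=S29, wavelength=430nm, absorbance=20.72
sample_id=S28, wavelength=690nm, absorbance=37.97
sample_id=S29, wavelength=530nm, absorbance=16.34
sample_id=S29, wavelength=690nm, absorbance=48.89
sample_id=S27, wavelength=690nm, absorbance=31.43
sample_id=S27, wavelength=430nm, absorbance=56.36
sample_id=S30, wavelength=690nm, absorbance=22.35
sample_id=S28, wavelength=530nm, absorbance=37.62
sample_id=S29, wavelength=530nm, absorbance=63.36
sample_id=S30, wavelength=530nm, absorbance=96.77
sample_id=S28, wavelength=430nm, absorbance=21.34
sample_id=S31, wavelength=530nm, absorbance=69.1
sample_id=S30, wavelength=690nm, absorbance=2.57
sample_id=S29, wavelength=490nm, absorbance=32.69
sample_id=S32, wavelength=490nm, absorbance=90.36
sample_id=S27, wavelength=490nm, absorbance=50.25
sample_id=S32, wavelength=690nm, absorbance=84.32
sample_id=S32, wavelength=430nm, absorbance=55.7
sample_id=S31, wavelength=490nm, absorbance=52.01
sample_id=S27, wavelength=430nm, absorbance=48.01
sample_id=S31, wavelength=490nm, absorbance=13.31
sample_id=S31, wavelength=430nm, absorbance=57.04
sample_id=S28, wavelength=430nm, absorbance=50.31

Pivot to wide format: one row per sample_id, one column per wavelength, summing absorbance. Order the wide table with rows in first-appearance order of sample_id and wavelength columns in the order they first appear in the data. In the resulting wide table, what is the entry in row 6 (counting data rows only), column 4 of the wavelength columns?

143.21

With rows in first-appearance order of sample_id, row 6 is sample_id=S29. wavelength columns in first-appearance order: 430nm, 490nm, 530nm, 690nm; column 4 is 690nm.
Long rows with sample_id=S29, wavelength=690nm: 92.89 + 1.43 + 48.89 = 143.21.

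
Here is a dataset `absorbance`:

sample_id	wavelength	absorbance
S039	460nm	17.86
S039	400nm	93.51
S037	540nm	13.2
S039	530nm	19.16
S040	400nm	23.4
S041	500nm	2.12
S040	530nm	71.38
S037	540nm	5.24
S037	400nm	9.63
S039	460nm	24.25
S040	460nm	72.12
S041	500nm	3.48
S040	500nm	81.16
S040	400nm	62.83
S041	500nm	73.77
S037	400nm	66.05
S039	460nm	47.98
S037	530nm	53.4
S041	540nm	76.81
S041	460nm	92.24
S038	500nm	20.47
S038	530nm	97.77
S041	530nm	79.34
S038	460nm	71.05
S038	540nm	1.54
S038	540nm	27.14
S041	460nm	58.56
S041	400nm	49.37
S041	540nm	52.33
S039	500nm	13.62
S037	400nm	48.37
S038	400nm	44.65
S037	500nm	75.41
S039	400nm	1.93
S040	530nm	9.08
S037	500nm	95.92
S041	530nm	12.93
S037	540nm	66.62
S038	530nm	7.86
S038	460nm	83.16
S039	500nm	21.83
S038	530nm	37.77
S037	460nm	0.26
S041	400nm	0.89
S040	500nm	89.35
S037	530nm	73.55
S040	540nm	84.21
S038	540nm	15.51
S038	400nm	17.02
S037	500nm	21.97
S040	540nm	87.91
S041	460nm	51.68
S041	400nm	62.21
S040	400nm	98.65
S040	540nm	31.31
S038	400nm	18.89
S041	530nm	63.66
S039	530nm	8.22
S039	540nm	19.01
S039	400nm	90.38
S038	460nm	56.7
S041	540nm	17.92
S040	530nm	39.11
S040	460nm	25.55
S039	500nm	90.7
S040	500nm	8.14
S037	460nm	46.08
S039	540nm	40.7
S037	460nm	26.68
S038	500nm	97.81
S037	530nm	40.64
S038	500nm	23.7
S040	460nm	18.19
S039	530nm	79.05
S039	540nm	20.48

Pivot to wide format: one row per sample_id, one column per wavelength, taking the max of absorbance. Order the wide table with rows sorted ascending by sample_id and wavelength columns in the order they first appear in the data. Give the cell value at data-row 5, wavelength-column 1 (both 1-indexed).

With rows sorted ascending by sample_id, row 5 is sample_id=S041. wavelength columns in first-appearance order: 460nm, 400nm, 540nm, 530nm, 500nm; column 1 is 460nm.
Long rows with sample_id=S041, wavelength=460nm: max(92.24, 58.56, 51.68) = 92.24.

92.24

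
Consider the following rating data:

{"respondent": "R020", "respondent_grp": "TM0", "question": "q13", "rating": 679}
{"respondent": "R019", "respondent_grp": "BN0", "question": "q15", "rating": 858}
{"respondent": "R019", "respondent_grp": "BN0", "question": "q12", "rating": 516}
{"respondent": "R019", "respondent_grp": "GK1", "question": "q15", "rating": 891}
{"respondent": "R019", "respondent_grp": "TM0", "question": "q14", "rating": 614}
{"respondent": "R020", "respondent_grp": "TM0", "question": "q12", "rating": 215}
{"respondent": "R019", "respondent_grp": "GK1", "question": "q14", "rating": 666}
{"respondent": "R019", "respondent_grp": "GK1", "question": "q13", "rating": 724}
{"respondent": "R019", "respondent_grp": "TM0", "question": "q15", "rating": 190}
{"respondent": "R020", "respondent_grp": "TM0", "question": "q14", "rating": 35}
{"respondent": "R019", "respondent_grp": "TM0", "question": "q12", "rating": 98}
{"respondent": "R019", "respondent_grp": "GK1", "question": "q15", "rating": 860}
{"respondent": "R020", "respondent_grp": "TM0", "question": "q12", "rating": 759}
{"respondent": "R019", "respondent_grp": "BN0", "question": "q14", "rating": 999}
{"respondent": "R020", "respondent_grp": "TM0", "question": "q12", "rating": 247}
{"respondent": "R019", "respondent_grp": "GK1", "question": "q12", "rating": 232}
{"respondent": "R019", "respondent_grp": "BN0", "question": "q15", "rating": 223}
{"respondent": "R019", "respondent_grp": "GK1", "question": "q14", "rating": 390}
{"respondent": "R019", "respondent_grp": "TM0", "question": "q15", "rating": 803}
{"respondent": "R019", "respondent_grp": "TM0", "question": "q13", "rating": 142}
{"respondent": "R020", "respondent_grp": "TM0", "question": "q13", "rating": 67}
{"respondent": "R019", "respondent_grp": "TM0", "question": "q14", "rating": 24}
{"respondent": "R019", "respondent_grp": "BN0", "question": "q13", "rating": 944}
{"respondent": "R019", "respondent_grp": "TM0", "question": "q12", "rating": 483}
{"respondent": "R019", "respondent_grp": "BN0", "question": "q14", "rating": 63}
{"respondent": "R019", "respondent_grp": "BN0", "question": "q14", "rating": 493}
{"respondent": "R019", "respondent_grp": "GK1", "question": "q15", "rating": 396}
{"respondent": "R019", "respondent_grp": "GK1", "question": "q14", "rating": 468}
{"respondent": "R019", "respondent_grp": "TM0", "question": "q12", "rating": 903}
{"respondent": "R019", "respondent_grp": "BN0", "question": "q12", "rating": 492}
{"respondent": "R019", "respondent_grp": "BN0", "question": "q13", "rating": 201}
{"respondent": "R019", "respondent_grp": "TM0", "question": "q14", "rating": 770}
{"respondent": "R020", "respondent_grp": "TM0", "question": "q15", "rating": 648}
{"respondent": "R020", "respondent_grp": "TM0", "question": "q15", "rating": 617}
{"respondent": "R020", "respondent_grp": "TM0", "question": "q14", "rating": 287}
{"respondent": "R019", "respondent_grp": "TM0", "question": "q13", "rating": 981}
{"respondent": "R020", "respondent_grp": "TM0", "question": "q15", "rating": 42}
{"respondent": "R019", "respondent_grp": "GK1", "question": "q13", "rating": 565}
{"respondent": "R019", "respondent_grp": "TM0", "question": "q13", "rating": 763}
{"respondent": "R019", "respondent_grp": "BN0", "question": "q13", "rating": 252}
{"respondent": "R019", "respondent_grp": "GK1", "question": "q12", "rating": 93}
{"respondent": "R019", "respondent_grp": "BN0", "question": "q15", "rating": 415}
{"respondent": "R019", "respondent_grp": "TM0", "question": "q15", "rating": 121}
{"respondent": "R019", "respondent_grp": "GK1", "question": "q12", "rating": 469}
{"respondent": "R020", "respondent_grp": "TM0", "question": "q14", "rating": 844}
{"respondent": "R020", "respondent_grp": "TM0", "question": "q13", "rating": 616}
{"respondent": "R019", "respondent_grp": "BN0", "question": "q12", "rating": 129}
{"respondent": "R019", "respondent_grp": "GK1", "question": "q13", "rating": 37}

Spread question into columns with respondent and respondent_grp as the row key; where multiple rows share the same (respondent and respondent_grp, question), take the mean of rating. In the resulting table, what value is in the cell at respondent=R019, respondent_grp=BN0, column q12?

379

Rows with respondent=R019, respondent_grp=BN0 and question=q12: rating values are 516, 492, 129.
(516 + 492 + 129) / 3 = 379.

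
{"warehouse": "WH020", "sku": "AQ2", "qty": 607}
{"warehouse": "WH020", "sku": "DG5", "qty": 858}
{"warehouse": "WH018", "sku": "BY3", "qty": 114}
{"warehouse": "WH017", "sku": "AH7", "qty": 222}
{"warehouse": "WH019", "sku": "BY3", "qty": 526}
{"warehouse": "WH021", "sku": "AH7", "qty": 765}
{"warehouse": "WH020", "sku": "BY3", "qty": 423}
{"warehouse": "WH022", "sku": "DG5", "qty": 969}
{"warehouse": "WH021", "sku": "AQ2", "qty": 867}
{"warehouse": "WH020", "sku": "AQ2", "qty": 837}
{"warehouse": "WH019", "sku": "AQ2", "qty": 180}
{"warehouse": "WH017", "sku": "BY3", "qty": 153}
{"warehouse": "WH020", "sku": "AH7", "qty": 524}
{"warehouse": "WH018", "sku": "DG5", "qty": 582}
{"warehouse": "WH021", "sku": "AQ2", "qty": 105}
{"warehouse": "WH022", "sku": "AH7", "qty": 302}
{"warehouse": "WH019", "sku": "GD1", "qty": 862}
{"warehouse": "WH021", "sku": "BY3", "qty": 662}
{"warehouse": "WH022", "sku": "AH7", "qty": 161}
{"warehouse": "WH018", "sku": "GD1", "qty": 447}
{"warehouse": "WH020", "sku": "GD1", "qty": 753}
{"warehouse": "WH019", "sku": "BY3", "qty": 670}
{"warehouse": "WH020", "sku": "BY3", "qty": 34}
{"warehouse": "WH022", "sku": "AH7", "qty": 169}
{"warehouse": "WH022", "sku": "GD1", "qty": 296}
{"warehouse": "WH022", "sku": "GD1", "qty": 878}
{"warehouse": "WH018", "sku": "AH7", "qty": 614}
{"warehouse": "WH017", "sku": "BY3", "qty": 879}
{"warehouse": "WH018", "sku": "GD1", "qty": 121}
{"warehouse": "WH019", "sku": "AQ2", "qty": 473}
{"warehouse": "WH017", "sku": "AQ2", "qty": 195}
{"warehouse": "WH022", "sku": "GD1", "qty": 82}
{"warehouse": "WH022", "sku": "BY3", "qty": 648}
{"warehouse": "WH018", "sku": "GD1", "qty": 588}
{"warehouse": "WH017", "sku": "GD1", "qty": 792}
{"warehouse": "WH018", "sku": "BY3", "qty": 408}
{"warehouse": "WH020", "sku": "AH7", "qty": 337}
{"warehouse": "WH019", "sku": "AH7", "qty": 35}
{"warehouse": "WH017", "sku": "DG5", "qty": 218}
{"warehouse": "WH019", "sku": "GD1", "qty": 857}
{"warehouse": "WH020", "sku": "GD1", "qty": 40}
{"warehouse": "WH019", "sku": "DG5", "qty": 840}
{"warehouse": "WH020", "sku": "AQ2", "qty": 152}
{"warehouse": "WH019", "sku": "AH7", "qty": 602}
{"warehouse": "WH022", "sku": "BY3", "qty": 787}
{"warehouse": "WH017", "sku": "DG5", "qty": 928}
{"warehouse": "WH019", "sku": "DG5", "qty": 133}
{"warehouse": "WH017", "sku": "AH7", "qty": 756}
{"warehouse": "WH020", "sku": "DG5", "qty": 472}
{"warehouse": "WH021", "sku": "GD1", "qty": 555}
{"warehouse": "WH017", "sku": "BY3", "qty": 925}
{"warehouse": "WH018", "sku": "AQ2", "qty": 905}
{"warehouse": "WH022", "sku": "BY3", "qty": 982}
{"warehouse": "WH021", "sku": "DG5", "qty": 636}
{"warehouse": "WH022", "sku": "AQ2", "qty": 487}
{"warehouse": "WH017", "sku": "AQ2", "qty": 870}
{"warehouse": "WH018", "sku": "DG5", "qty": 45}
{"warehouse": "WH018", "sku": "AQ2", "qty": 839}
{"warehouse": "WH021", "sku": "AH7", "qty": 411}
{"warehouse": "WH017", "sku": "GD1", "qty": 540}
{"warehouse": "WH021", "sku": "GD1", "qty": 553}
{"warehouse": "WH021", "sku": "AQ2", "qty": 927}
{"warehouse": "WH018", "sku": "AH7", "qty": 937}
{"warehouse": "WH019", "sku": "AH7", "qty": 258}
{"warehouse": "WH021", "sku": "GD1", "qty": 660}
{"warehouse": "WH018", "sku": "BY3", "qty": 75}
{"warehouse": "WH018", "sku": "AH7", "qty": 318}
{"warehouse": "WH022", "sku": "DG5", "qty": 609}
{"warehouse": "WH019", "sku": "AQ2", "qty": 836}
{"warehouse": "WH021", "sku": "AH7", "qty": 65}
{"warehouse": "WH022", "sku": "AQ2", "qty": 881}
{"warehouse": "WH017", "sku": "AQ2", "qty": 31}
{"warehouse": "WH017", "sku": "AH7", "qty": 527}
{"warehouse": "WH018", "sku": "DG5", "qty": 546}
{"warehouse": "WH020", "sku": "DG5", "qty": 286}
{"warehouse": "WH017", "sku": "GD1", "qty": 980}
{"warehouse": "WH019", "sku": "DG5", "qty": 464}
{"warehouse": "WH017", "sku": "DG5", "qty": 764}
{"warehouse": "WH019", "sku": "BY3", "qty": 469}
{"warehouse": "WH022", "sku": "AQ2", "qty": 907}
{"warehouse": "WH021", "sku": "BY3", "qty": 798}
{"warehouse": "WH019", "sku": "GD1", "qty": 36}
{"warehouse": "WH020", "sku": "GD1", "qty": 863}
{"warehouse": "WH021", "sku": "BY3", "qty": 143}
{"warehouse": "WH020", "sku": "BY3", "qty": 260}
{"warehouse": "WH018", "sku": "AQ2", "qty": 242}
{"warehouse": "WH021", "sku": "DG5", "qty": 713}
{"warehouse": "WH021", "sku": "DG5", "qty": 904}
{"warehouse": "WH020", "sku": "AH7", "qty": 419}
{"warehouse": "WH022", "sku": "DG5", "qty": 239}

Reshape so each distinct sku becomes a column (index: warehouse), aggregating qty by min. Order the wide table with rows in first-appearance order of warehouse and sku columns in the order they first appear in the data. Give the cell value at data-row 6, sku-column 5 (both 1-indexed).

82

With rows in first-appearance order of warehouse, row 6 is warehouse=WH022. sku columns in first-appearance order: AQ2, DG5, BY3, AH7, GD1; column 5 is GD1.
Long rows with warehouse=WH022, sku=GD1: min(296, 878, 82) = 82.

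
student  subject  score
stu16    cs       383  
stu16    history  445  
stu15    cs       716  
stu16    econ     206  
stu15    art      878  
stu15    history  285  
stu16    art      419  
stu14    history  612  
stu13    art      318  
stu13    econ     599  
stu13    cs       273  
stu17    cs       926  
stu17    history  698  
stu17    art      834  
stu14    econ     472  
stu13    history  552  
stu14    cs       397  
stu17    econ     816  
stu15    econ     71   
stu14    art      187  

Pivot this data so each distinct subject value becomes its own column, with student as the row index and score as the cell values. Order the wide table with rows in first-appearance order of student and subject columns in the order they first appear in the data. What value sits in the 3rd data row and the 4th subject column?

187

With rows in first-appearance order of student, row 3 is student=stu14. subject columns in first-appearance order: cs, history, econ, art; column 4 is art.
Long rows with student=stu14, subject=art: score = 187.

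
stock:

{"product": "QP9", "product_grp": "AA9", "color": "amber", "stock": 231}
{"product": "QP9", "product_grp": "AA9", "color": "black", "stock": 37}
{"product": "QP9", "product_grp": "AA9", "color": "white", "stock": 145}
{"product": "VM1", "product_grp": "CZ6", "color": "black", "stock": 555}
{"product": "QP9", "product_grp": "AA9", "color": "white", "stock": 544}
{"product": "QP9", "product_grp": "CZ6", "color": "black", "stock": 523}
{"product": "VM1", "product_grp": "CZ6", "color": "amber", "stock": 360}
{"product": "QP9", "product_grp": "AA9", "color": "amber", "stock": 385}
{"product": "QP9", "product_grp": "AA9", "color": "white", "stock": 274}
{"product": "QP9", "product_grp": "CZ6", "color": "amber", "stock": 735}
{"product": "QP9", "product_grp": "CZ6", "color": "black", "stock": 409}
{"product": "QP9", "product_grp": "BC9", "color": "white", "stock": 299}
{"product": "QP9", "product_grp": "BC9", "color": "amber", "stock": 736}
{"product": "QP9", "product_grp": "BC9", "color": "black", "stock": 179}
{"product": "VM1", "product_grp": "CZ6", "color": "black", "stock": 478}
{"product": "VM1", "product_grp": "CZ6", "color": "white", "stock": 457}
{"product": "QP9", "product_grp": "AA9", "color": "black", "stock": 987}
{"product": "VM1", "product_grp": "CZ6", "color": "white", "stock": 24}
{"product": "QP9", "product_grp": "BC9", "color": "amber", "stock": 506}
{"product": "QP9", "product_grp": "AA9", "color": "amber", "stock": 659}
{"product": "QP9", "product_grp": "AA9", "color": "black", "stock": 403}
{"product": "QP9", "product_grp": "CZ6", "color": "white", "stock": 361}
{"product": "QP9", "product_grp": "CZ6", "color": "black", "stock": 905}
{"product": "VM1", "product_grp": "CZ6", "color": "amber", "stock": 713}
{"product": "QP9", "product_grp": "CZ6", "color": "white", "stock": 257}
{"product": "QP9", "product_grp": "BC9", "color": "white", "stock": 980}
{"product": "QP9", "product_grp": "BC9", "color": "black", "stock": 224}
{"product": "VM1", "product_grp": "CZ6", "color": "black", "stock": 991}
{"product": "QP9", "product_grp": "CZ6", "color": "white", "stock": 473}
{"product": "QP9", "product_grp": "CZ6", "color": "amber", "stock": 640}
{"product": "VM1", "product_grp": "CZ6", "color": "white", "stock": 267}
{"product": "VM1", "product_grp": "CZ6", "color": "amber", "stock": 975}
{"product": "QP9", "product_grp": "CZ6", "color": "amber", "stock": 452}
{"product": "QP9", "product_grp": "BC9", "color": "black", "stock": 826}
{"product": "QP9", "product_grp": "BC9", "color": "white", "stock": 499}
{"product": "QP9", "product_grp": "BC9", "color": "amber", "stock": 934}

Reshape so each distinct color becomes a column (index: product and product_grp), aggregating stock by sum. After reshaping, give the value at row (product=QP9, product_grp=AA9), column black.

1427

Rows with product=QP9, product_grp=AA9 and color=black: stock values are 37, 987, 403.
37 + 987 + 403 = 1427.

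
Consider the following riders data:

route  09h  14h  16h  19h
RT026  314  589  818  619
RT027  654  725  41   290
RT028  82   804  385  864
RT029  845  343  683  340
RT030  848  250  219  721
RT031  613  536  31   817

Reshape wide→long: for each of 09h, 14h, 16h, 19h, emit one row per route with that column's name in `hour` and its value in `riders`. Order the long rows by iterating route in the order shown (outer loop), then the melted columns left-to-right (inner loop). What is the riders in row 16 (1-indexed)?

24 rows total (6 × 4). Row 16: index ⌊(16-1)/4⌋ = 3 into route → RT029; (16-1) mod 4 = 3 into the melted columns → 19h.
So row 16 is (RT029, 19h, 340); riders = 340.

340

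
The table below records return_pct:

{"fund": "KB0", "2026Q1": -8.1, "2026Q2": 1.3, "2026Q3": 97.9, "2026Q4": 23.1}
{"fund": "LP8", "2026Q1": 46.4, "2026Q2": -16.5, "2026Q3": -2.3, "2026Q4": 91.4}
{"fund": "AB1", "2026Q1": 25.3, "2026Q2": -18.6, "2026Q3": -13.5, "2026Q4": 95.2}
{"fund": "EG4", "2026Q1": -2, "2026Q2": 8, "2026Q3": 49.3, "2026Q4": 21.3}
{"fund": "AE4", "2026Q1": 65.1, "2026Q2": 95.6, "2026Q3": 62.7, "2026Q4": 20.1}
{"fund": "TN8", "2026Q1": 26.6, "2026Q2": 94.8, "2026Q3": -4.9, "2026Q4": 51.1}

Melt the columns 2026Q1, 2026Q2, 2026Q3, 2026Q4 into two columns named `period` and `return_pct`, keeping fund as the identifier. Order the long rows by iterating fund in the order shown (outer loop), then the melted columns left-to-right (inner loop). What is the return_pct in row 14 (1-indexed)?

24 rows total (6 × 4). Row 14: index ⌊(14-1)/4⌋ = 3 into fund → EG4; (14-1) mod 4 = 1 into the melted columns → 2026Q2.
So row 14 is (EG4, 2026Q2, 8); return_pct = 8.

8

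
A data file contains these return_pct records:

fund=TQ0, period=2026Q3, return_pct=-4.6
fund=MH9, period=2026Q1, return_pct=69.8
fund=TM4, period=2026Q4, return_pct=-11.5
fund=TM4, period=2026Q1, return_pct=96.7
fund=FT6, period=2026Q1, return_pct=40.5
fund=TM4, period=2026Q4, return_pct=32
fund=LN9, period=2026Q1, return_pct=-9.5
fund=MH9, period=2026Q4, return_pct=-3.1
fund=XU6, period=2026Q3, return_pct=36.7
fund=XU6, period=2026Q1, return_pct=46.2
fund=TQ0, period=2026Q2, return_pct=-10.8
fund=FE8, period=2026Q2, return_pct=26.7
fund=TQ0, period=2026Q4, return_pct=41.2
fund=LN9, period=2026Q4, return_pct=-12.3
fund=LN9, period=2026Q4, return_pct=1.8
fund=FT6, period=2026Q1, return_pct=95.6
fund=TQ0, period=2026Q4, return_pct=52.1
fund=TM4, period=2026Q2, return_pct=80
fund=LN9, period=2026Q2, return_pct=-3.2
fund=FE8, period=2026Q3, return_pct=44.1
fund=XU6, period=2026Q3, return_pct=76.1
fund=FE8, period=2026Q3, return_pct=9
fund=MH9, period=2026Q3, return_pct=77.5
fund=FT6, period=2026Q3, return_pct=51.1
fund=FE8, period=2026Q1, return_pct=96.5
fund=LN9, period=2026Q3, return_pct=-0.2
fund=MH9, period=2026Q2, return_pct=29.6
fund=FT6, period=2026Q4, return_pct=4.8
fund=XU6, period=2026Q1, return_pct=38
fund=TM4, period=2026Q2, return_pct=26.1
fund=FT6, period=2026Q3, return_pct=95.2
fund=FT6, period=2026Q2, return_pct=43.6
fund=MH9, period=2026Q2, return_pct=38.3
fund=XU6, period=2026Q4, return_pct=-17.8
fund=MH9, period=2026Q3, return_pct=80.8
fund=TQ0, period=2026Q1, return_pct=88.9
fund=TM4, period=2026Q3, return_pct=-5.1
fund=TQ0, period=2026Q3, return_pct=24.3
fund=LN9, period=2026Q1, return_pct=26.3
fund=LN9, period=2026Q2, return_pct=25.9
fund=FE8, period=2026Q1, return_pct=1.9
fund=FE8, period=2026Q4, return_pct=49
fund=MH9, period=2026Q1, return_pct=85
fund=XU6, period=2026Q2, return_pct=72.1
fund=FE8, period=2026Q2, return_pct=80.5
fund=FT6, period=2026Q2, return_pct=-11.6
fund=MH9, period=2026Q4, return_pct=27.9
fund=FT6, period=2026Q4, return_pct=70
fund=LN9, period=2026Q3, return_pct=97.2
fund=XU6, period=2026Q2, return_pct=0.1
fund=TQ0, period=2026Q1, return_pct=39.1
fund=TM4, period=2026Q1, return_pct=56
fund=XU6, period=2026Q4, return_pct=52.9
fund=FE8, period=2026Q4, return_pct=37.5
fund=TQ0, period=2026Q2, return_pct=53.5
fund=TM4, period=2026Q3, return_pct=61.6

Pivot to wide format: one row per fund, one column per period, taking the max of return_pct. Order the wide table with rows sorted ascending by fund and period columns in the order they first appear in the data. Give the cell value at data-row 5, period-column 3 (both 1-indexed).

32

With rows sorted ascending by fund, row 5 is fund=TM4. period columns in first-appearance order: 2026Q3, 2026Q1, 2026Q4, 2026Q2; column 3 is 2026Q4.
Long rows with fund=TM4, period=2026Q4: max(-11.5, 32) = 32.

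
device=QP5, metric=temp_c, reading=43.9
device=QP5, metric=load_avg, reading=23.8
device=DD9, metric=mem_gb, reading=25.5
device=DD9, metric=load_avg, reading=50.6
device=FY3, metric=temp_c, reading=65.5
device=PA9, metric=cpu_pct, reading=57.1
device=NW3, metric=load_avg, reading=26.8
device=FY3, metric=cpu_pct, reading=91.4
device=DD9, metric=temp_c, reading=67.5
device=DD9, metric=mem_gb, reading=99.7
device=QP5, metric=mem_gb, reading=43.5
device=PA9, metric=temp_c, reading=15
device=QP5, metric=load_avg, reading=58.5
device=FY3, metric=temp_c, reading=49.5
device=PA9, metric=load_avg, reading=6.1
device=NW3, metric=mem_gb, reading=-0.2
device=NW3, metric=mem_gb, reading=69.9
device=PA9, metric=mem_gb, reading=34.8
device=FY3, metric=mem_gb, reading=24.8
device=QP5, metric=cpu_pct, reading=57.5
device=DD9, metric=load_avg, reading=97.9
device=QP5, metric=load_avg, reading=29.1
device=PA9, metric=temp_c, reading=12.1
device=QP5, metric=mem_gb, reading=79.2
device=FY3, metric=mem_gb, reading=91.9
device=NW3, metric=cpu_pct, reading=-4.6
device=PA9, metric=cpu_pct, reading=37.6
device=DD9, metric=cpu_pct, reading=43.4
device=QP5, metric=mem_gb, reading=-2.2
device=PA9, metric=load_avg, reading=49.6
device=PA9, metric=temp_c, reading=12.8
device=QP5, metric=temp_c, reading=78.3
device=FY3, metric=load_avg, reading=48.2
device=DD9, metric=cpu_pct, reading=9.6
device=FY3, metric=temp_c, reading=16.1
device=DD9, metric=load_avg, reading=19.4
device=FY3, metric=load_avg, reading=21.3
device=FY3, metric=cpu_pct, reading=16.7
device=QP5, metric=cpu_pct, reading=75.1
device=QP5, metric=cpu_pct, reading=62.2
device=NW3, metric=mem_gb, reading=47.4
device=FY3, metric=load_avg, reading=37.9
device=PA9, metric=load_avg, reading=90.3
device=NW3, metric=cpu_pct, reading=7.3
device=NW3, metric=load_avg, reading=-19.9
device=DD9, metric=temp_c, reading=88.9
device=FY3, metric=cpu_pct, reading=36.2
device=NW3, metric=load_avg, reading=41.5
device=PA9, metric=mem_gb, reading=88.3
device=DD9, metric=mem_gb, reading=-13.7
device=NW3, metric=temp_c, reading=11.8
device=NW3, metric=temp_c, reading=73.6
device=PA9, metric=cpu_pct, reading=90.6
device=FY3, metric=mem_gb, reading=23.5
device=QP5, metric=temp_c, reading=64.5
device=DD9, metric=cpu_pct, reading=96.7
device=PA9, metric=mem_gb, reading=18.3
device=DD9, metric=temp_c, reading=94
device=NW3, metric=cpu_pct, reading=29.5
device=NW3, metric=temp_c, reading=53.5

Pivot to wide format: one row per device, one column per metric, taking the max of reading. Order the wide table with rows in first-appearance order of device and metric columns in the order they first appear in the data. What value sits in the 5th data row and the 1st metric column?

73.6

With rows in first-appearance order of device, row 5 is device=NW3. metric columns in first-appearance order: temp_c, load_avg, mem_gb, cpu_pct; column 1 is temp_c.
Long rows with device=NW3, metric=temp_c: max(11.8, 73.6, 53.5) = 73.6.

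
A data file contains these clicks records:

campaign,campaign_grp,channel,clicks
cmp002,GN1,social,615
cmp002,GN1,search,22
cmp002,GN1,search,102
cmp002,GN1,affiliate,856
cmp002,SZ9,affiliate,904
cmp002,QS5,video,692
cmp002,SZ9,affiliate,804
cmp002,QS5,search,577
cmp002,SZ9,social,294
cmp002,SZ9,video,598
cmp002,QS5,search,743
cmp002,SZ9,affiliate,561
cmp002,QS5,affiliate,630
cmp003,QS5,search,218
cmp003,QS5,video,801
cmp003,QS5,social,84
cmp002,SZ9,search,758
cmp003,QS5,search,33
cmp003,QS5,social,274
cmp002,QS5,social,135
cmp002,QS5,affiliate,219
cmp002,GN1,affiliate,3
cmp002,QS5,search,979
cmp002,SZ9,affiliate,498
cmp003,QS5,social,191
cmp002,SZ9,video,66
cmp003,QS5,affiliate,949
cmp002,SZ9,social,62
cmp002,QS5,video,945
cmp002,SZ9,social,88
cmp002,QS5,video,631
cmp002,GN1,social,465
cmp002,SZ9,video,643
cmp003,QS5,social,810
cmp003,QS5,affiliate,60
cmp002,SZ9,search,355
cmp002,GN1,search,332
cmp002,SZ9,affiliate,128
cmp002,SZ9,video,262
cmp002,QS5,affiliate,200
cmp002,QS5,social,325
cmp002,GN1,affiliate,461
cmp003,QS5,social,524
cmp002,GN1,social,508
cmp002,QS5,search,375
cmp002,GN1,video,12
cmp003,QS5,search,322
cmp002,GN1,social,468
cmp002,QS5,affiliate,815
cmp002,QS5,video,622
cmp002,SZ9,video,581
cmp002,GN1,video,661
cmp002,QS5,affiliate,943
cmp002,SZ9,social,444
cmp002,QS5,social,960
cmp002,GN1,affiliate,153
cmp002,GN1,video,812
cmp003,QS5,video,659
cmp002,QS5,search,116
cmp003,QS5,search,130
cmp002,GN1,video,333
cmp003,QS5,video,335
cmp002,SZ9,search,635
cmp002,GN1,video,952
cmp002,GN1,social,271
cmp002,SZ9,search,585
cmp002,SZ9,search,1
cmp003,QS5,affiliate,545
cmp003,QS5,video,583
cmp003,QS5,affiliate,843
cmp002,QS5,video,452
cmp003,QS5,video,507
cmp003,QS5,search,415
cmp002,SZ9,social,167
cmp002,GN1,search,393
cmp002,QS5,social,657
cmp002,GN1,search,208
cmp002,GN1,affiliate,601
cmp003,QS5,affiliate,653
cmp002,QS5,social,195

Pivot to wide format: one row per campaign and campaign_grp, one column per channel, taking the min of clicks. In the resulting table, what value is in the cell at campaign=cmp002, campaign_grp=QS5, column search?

116

Rows with campaign=cmp002, campaign_grp=QS5 and channel=search: clicks values are 577, 743, 979, 375, 116.
min(577, 743, 979, 375, 116) = 116.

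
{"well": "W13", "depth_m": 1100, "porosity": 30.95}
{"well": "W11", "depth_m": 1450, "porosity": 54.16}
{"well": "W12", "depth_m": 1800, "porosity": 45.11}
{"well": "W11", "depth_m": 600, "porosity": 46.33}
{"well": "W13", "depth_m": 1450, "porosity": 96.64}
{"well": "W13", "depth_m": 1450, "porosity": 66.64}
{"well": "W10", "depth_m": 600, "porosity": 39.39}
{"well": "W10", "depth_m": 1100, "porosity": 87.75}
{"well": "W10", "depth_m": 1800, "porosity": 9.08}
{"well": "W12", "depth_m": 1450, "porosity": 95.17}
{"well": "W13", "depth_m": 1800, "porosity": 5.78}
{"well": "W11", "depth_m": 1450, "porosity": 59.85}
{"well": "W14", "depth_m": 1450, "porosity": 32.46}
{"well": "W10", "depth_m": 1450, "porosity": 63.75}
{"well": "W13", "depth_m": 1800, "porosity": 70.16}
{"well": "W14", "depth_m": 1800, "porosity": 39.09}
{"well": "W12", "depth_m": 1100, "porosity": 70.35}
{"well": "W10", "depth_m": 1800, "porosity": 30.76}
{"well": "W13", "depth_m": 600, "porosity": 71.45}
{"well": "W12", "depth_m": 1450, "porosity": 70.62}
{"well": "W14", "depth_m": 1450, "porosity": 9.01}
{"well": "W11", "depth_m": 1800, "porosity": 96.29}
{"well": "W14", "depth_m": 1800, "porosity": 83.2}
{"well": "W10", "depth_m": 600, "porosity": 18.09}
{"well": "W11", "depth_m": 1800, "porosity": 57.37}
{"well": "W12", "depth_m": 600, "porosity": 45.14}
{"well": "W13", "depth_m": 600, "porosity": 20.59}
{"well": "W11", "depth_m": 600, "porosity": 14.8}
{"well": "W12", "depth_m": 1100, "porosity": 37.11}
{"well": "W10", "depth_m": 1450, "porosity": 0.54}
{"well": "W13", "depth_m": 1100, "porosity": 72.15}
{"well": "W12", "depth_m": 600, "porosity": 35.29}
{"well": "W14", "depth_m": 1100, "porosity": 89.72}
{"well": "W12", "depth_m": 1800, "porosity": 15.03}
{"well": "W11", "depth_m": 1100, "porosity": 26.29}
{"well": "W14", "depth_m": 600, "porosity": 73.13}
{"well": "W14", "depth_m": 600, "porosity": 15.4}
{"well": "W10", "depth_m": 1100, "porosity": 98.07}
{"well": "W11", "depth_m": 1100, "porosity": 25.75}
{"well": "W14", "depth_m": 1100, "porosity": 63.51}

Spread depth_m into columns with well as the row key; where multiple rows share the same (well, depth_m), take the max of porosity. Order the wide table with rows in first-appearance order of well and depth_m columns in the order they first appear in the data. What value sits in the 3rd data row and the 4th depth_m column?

45.14

With rows in first-appearance order of well, row 3 is well=W12. depth_m columns in first-appearance order: 1100, 1450, 1800, 600; column 4 is 600.
Long rows with well=W12, depth_m=600: max(45.14, 35.29) = 45.14.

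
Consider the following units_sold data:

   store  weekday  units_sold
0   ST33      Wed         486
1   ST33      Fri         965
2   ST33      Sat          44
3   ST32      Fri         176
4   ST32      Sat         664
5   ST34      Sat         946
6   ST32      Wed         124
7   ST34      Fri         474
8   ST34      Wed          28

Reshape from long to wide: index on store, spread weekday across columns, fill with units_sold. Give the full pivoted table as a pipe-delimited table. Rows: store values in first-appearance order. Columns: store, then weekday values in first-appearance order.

| store | Wed | Fri | Sat |
| ST33 | 486 | 965 | 44 |
| ST32 | 124 | 176 | 664 |
| ST34 | 28 | 474 | 946 |

Columns: store plus the 3 distinct weekday values (Wed, Fri, Sat).
For example, row ST33 column Wed takes units_sold=486 from the long row (ST33, Wed).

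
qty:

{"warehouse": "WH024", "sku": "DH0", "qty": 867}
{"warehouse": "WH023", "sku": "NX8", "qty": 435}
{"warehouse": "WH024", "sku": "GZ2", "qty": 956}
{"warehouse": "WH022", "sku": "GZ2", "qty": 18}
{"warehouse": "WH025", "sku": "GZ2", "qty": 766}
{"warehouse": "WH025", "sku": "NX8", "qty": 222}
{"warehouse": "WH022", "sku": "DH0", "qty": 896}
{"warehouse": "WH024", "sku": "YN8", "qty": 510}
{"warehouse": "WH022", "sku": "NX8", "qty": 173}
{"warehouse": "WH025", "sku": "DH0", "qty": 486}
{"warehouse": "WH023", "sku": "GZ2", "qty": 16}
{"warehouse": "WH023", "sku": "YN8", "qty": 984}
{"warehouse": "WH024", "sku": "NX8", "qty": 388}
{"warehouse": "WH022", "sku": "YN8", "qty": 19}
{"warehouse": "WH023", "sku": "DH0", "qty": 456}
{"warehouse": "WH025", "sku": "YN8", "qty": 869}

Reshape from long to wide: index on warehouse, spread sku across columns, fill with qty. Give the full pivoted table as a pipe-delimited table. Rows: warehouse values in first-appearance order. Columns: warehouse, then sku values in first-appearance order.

Columns: warehouse plus the 4 distinct sku values (DH0, NX8, GZ2, YN8).
For example, row WH024 column DH0 takes qty=867 from the long row (WH024, DH0).

| warehouse | DH0 | NX8 | GZ2 | YN8 |
| WH024 | 867 | 388 | 956 | 510 |
| WH023 | 456 | 435 | 16 | 984 |
| WH022 | 896 | 173 | 18 | 19 |
| WH025 | 486 | 222 | 766 | 869 |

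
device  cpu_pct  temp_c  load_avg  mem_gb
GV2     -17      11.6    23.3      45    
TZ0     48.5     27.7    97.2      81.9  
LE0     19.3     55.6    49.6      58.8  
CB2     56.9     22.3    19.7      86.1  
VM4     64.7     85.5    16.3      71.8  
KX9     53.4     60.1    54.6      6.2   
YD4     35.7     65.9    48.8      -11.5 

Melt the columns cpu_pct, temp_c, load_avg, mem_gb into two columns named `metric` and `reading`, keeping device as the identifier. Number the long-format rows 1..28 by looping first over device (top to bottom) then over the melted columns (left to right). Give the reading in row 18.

85.5

28 rows total (7 × 4). Row 18: index ⌊(18-1)/4⌋ = 4 into device → VM4; (18-1) mod 4 = 1 into the melted columns → temp_c.
So row 18 is (VM4, temp_c, 85.5); reading = 85.5.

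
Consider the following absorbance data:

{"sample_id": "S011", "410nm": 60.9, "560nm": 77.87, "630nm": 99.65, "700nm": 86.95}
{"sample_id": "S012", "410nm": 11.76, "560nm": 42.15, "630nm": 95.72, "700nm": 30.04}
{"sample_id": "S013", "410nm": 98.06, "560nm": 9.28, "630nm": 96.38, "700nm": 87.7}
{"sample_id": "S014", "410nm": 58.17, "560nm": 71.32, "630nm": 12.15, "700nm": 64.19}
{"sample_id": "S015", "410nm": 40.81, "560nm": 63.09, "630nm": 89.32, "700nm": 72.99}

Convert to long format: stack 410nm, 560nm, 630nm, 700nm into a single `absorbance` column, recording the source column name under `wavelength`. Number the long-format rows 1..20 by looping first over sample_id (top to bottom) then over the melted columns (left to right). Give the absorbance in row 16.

64.19

20 rows total (5 × 4). Row 16: index ⌊(16-1)/4⌋ = 3 into sample_id → S014; (16-1) mod 4 = 3 into the melted columns → 700nm.
So row 16 is (S014, 700nm, 64.19); absorbance = 64.19.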